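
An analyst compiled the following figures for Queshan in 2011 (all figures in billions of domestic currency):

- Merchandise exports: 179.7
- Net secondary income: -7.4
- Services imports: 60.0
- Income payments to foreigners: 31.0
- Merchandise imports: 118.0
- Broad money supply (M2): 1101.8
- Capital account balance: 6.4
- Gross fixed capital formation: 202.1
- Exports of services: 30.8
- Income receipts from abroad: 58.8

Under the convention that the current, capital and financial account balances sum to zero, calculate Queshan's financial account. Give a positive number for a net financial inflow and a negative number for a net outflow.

-59.3

Goods balance = 179.7 - 118.0 = 61.7
Services balance = 30.8 - 60.0 = -29.2
Trade balance (goods + services) = 61.7 + (-29.2) = 32.5
Net primary income = 58.8 - 31.0 = 27.8
Net secondary income = -7.4
Current account = 32.5 + 27.8 + (-7.4) = 52.9
Financial account = -(52.9 + 6.4) = -59.3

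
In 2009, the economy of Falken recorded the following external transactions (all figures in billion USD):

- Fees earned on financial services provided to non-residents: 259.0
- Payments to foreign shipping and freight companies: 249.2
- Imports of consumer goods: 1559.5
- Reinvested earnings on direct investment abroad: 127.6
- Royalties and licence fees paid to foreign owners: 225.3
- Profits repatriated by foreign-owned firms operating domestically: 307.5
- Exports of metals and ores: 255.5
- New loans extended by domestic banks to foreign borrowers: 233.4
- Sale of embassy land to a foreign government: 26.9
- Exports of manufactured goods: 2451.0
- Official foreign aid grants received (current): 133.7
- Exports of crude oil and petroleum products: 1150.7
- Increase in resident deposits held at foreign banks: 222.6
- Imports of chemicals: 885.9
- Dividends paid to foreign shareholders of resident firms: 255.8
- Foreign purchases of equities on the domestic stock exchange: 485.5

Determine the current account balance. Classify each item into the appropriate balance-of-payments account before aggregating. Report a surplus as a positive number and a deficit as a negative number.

894.3

Goods: 2451.0 - 885.9 + 255.5 - 1559.5 + 1150.7 = 1411.8
Services: 259.0 - 249.2 - 225.3 = -215.5
Primary income: -307.5 + 127.6 - 255.8 = -435.7
Secondary income: 133.7
Current account = 1411.8 + (-215.5) + (-435.7) + 133.7 = 894.3
(Excluded from the current account — financial account: new loans extended by domestic banks to foreign borrowers 233.4, increase in resident deposits held at foreign banks 222.6, foreign purchases of equities on the domestic stock exchange 485.5; capital account: sale of embassy land to a foreign government 26.9.)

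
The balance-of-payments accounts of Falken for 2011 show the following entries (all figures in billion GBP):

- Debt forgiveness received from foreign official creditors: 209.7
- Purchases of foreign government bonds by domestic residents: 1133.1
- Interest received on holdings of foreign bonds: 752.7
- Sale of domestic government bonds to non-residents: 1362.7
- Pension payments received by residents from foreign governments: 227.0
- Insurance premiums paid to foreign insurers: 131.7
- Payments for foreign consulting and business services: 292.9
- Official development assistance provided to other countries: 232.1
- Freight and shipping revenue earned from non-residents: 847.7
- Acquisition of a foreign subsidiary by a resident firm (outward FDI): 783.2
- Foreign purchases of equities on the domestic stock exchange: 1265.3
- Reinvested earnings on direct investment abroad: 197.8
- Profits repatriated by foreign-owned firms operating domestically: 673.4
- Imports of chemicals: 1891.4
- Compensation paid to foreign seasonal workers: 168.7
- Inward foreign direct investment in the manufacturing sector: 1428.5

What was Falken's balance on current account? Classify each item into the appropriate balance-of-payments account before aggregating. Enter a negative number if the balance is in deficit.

-1365.0

Goods: -1891.4
Services: -131.7 - 292.9 + 847.7 = 423.1
Primary income: 752.7 - 168.7 - 673.4 + 197.8 = 108.4
Secondary income: -232.1 + 227.0 = -5.1
Current account = (-1891.4) + 423.1 + 108.4 + (-5.1) = -1365.0
(Excluded from the current account — capital account: debt forgiveness received from foreign official creditors 209.7; financial account: purchases of foreign government bonds by domestic residents 1133.1, sale of domestic government bonds to non-residents 1362.7, acquisition of a foreign subsidiary by a resident firm (outward FDI) 783.2, foreign purchases of equities on the domestic stock exchange 1265.3, inward foreign direct investment in the manufacturing sector 1428.5.)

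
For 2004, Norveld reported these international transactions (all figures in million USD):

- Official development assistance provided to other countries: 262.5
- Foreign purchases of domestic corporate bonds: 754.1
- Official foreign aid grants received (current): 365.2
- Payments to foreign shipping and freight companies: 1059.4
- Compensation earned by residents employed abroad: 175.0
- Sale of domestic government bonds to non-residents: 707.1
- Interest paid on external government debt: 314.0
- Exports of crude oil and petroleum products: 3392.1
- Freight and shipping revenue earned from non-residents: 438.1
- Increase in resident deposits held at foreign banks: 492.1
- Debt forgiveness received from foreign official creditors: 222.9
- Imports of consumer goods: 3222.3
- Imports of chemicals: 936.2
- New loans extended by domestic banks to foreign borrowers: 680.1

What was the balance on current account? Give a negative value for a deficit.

-1424.0

Goods: -3222.3 + 3392.1 - 936.2 = -766.4
Services: 438.1 - 1059.4 = -621.3
Primary income: 175.0 - 314.0 = -139.0
Secondary income: 365.2 - 262.5 = 102.7
Current account = (-766.4) + (-621.3) + (-139.0) + 102.7 = -1424.0
(Excluded from the current account — financial account: foreign purchases of domestic corporate bonds 754.1, sale of domestic government bonds to non-residents 707.1, increase in resident deposits held at foreign banks 492.1, new loans extended by domestic banks to foreign borrowers 680.1; capital account: debt forgiveness received from foreign official creditors 222.9.)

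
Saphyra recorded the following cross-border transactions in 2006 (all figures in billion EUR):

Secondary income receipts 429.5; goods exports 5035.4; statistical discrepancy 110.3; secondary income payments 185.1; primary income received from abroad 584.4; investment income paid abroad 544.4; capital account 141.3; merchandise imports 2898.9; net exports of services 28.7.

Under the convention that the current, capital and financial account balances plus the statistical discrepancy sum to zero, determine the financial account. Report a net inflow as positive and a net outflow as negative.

-2701.2

Goods balance = 5035.4 - 2898.9 = 2136.5
Services balance = 28.7
Trade balance (goods + services) = 2136.5 + 28.7 = 2165.2
Net primary income = 584.4 - 544.4 = 40.0
Net secondary income = 429.5 - 185.1 = 244.4
Current account = 2165.2 + 40.0 + 244.4 = 2449.6
Financial account = -(2449.6 + 141.3 + 110.3) = -2701.2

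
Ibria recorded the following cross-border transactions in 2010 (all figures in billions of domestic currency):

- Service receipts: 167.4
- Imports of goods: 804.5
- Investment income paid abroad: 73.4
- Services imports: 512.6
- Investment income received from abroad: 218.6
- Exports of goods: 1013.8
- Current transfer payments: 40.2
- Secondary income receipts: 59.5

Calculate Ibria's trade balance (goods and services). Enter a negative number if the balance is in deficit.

Goods balance = 1013.8 - 804.5 = 209.3
Services balance = 167.4 - 512.6 = -345.2
Trade balance (goods + services) = 209.3 + (-345.2) = -135.9

-135.9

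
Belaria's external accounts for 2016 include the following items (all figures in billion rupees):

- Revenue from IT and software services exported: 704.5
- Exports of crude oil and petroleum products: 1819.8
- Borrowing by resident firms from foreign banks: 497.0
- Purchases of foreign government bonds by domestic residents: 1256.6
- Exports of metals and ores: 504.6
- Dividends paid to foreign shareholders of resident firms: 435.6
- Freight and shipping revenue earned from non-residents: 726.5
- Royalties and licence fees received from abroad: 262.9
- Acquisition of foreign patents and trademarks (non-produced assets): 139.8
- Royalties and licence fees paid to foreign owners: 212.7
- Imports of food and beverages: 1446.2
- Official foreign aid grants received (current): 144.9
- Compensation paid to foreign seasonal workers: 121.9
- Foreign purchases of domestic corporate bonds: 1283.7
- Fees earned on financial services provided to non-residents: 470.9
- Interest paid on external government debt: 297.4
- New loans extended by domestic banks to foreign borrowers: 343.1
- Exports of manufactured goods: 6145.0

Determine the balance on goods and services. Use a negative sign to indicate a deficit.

8975.3

Goods: 6145.0 - 1446.2 + 1819.8 + 504.6 = 7023.2
Services: 470.9 + 262.9 + 704.5 + 726.5 - 212.7 = 1952.1
Trade balance = 7023.2 + 1952.1 = 8975.3
(Excluded from the trade balance — financial account: borrowing by resident firms from foreign banks 497.0, purchases of foreign government bonds by domestic residents 1256.6, foreign purchases of domestic corporate bonds 1283.7, new loans extended by domestic banks to foreign borrowers 343.1; primary income: dividends paid to foreign shareholders of resident firms 435.6, compensation paid to foreign seasonal workers 121.9, interest paid on external government debt 297.4; capital account: acquisition of foreign patents and trademarks (non-produced assets) 139.8; secondary income: official foreign aid grants received (current) 144.9.)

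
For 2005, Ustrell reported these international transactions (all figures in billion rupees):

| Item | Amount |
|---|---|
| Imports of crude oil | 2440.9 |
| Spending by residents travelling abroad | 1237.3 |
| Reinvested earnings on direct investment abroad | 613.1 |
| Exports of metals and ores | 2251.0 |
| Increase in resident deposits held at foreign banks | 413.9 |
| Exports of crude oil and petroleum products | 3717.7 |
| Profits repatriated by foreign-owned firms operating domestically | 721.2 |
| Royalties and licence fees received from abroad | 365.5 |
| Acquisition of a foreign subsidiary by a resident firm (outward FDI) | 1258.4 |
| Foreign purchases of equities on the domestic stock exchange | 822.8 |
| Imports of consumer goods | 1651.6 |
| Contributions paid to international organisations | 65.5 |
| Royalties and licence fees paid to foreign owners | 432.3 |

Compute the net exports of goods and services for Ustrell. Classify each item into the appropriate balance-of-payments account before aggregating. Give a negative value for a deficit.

572.1

Goods: 3717.7 - 2440.9 + 2251.0 - 1651.6 = 1876.2
Services: -1237.3 - 432.3 + 365.5 = -1304.1
Trade balance = 1876.2 + (-1304.1) = 572.1
(Excluded from the trade balance — primary income: reinvested earnings on direct investment abroad 613.1, profits repatriated by foreign-owned firms operating domestically 721.2; financial account: increase in resident deposits held at foreign banks 413.9, acquisition of a foreign subsidiary by a resident firm (outward FDI) 1258.4, foreign purchases of equities on the domestic stock exchange 822.8; secondary income: contributions paid to international organisations 65.5.)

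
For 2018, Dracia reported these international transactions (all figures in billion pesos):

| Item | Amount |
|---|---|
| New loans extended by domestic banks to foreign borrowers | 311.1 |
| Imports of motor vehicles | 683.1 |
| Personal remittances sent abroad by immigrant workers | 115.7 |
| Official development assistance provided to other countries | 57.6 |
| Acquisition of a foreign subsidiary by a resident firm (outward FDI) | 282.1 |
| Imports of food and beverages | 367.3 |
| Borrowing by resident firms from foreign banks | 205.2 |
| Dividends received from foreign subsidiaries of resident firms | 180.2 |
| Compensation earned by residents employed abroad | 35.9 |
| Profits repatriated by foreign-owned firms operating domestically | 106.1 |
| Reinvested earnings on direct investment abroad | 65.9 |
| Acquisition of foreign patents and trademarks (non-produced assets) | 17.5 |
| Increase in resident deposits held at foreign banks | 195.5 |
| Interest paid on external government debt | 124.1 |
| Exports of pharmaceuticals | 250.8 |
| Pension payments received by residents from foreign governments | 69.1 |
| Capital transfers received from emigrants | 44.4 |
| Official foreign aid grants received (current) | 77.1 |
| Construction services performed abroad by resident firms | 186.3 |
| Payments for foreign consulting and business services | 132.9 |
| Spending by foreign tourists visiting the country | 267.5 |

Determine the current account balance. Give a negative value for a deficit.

Goods: 250.8 - 367.3 - 683.1 = -799.6
Services: -132.9 + 267.5 + 186.3 = 320.9
Primary income: 65.9 + 35.9 - 106.1 - 124.1 + 180.2 = 51.8
Secondary income: 77.1 - 115.7 - 57.6 + 69.1 = -27.1
Current account = (-799.6) + 320.9 + 51.8 + (-27.1) = -454.0
(Excluded from the current account — financial account: new loans extended by domestic banks to foreign borrowers 311.1, acquisition of a foreign subsidiary by a resident firm (outward FDI) 282.1, borrowing by resident firms from foreign banks 205.2, increase in resident deposits held at foreign banks 195.5; capital account: acquisition of foreign patents and trademarks (non-produced assets) 17.5, capital transfers received from emigrants 44.4.)

-454.0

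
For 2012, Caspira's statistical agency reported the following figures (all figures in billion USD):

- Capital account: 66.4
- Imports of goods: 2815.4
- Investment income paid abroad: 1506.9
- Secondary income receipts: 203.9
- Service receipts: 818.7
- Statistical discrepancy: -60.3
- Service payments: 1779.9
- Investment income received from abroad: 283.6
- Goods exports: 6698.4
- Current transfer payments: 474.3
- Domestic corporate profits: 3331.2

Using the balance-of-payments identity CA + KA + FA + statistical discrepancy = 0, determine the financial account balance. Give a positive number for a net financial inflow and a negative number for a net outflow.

-1434.2

Goods balance = 6698.4 - 2815.4 = 3883.0
Services balance = 818.7 - 1779.9 = -961.2
Trade balance (goods + services) = 3883.0 + (-961.2) = 2921.8
Net primary income = 283.6 - 1506.9 = -1223.3
Net secondary income = 203.9 - 474.3 = -270.4
Current account = 2921.8 + (-1223.3) + (-270.4) = 1428.1
Financial account = -(1428.1 + 66.4 + (-60.3)) = -1434.2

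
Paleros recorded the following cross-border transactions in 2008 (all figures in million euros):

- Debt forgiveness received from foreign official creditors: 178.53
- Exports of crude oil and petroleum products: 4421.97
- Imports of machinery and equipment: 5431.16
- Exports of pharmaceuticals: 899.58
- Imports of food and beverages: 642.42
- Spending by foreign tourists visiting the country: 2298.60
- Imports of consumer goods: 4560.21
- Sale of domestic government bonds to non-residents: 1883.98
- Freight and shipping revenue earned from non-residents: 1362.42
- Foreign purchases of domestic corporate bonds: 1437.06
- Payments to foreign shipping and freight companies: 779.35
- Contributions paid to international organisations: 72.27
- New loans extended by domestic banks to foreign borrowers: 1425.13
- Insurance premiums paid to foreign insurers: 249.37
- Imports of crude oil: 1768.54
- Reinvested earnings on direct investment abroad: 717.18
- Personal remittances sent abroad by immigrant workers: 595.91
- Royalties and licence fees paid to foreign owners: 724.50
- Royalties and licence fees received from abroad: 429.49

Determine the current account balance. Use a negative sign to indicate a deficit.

-4694.49

Goods: -642.42 - 1768.54 - 4560.21 - 5431.16 + 4421.97 + 899.58 = -7080.78
Services: -249.37 - 779.35 + 2298.60 - 724.50 + 1362.42 + 429.49 = 2337.29
Primary income: 717.18
Secondary income: -595.91 - 72.27 = -668.18
Current account = (-7080.78) + 2337.29 + 717.18 + (-668.18) = -4694.49
(Excluded from the current account — capital account: debt forgiveness received from foreign official creditors 178.53; financial account: sale of domestic government bonds to non-residents 1883.98, foreign purchases of domestic corporate bonds 1437.06, new loans extended by domestic banks to foreign borrowers 1425.13.)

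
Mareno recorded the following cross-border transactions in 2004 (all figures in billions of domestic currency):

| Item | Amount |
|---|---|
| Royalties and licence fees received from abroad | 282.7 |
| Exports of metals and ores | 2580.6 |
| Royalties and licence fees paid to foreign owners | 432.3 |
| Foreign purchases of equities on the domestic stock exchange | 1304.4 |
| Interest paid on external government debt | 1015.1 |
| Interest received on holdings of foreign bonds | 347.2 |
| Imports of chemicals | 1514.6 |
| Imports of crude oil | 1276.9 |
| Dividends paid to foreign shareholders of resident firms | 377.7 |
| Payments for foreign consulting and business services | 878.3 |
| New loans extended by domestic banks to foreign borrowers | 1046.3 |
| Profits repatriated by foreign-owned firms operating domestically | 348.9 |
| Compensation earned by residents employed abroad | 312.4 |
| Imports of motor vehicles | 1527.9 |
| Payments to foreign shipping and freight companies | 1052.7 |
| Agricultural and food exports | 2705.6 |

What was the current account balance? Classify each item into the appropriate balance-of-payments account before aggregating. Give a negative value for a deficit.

Goods: 2705.6 + 2580.6 - 1276.9 - 1527.9 - 1514.6 = 966.8
Services: 282.7 - 1052.7 - 432.3 - 878.3 = -2080.6
Primary income: -348.9 - 377.7 + 312.4 + 347.2 - 1015.1 = -1082.1
Current account = 966.8 + (-2080.6) + (-1082.1) = -2195.9
(Excluded from the current account — financial account: foreign purchases of equities on the domestic stock exchange 1304.4, new loans extended by domestic banks to foreign borrowers 1046.3.)

-2195.9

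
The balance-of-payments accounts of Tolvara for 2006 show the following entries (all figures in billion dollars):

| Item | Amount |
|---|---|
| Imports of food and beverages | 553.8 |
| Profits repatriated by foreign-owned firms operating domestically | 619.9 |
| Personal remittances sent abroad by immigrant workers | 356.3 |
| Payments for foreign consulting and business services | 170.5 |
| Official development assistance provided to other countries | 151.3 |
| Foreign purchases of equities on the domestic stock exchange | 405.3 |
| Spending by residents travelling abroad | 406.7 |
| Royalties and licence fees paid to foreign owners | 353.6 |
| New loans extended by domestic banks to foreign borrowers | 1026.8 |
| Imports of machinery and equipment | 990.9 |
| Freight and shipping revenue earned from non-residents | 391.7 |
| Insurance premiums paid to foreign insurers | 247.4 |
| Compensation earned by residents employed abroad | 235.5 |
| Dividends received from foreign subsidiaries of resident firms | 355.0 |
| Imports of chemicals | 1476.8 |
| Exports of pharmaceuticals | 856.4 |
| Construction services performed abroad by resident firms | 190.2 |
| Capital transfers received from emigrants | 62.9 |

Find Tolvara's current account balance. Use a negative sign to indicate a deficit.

Goods: -990.9 - 553.8 + 856.4 - 1476.8 = -2165.1
Services: -170.5 + 190.2 + 391.7 - 247.4 - 353.6 - 406.7 = -596.3
Primary income: 235.5 + 355.0 - 619.9 = -29.4
Secondary income: -151.3 - 356.3 = -507.6
Current account = (-2165.1) + (-596.3) + (-29.4) + (-507.6) = -3298.4
(Excluded from the current account — financial account: foreign purchases of equities on the domestic stock exchange 405.3, new loans extended by domestic banks to foreign borrowers 1026.8; capital account: capital transfers received from emigrants 62.9.)

-3298.4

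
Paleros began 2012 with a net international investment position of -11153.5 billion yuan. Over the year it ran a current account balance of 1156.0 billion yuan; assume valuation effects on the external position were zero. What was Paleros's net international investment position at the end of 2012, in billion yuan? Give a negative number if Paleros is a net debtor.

With no valuation effects, change in NIIP = current account = 1156.0
End-of-year NIIP = -11153.5 + 1156.0 = -9997.5

-9997.5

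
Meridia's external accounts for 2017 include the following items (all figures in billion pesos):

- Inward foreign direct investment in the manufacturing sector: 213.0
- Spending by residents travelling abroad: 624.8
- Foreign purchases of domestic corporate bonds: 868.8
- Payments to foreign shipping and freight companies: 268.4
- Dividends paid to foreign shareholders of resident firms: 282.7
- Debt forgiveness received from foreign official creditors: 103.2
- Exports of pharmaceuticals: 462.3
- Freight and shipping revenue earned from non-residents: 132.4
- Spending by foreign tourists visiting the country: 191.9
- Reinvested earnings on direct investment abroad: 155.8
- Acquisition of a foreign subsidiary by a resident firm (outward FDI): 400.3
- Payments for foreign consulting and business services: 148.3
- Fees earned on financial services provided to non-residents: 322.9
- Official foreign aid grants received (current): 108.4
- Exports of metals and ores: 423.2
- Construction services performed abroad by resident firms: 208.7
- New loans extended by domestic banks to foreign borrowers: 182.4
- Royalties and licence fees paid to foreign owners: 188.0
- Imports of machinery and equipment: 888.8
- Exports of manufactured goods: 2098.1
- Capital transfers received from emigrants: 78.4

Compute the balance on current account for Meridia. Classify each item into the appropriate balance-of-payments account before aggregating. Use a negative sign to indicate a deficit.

Goods: 423.2 + 462.3 + 2098.1 - 888.8 = 2094.8
Services: -624.8 + 191.9 + 132.4 + 208.7 - 268.4 - 188.0 - 148.3 + 322.9 = -373.6
Primary income: -282.7 + 155.8 = -126.9
Secondary income: 108.4
Current account = 2094.8 + (-373.6) + (-126.9) + 108.4 = 1702.7
(Excluded from the current account — financial account: inward foreign direct investment in the manufacturing sector 213.0, foreign purchases of domestic corporate bonds 868.8, acquisition of a foreign subsidiary by a resident firm (outward FDI) 400.3, new loans extended by domestic banks to foreign borrowers 182.4; capital account: debt forgiveness received from foreign official creditors 103.2, capital transfers received from emigrants 78.4.)

1702.7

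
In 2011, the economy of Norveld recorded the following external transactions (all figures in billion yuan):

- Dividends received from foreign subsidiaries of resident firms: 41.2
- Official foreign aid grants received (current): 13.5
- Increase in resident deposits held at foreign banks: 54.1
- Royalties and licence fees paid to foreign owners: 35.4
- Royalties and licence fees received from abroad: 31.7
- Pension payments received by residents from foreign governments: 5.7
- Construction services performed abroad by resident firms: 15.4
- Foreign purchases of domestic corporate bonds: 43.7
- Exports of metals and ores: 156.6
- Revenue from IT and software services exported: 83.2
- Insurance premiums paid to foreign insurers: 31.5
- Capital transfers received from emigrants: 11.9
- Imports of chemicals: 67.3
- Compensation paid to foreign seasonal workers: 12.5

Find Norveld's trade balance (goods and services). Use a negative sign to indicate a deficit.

Goods: -67.3 + 156.6 = 89.3
Services: -35.4 + 83.2 - 31.5 + 31.7 + 15.4 = 63.4
Trade balance = 89.3 + 63.4 = 152.7
(Excluded from the trade balance — primary income: dividends received from foreign subsidiaries of resident firms 41.2, compensation paid to foreign seasonal workers 12.5; secondary income: official foreign aid grants received (current) 13.5, pension payments received by residents from foreign governments 5.7; financial account: increase in resident deposits held at foreign banks 54.1, foreign purchases of domestic corporate bonds 43.7; capital account: capital transfers received from emigrants 11.9.)

152.7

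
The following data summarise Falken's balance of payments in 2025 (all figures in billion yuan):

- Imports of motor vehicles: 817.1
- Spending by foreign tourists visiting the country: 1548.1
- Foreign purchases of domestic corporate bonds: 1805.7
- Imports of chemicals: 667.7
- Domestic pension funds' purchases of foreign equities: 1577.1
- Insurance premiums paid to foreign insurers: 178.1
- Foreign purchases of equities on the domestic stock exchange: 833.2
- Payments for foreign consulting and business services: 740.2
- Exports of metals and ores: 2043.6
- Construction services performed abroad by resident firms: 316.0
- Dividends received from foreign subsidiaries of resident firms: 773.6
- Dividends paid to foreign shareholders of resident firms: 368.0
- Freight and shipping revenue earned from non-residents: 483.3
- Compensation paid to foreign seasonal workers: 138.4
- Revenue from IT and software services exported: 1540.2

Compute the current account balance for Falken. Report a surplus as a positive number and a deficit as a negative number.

Goods: 2043.6 - 817.1 - 667.7 = 558.8
Services: -178.1 + 483.3 + 1548.1 + 316.0 - 740.2 + 1540.2 = 2969.3
Primary income: 773.6 - 138.4 - 368.0 = 267.2
Current account = 558.8 + 2969.3 + 267.2 = 3795.3
(Excluded from the current account — financial account: foreign purchases of domestic corporate bonds 1805.7, domestic pension funds' purchases of foreign equities 1577.1, foreign purchases of equities on the domestic stock exchange 833.2.)

3795.3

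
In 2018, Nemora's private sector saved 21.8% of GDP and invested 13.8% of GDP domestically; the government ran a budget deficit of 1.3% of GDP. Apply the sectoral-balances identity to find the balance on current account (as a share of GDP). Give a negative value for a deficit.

6.7

By the sectoral-balances identity, CA = (S_private - I) + (T - G).
Private balance = 21.8 - 13.8 = 8.0
Government balance (T - G) = -1.3
CA = 8.0 + (-1.3) = 6.7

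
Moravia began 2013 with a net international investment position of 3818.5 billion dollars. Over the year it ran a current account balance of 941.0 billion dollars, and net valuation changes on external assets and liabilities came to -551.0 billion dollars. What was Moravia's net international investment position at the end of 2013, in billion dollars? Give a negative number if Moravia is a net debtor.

4208.5

Change in NIIP = current account + net valuation change = 941.0 + (-551.0) = 390.0
End-of-year NIIP = 3818.5 + 390.0 = 4208.5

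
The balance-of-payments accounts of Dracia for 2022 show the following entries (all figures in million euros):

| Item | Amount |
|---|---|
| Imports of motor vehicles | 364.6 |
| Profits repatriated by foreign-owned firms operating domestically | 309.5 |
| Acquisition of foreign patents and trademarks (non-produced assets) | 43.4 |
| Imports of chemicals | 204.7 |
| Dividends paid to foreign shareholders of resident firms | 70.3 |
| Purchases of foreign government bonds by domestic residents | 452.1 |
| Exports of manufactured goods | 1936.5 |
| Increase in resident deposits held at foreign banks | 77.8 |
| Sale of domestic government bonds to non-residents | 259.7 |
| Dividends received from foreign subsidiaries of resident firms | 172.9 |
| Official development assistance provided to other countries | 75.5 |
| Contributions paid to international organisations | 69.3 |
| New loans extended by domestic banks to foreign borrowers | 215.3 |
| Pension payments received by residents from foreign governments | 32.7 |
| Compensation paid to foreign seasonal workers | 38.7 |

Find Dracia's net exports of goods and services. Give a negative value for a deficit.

1367.2

Goods: -204.7 + 1936.5 - 364.6 = 1367.2
Trade balance = 1367.2 + 0.0 = 1367.2
(Excluded from the trade balance — primary income: profits repatriated by foreign-owned firms operating domestically 309.5, dividends paid to foreign shareholders of resident firms 70.3, dividends received from foreign subsidiaries of resident firms 172.9, compensation paid to foreign seasonal workers 38.7; capital account: acquisition of foreign patents and trademarks (non-produced assets) 43.4; financial account: purchases of foreign government bonds by domestic residents 452.1, increase in resident deposits held at foreign banks 77.8, sale of domestic government bonds to non-residents 259.7, new loans extended by domestic banks to foreign borrowers 215.3; secondary income: official development assistance provided to other countries 75.5, contributions paid to international organisations 69.3, pension payments received by residents from foreign governments 32.7.)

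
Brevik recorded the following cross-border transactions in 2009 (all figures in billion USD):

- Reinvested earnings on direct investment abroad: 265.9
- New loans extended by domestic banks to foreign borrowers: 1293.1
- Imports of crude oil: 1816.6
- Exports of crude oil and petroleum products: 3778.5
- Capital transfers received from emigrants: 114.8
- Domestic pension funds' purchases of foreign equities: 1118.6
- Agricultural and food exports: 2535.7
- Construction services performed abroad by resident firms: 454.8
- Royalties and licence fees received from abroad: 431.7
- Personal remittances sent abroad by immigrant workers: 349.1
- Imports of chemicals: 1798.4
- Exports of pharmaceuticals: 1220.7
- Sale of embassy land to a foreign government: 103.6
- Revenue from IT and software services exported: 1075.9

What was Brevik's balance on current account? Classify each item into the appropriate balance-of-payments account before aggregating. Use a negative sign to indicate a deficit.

5799.1

Goods: -1798.4 + 1220.7 + 3778.5 - 1816.6 + 2535.7 = 3919.9
Services: 1075.9 + 431.7 + 454.8 = 1962.4
Primary income: 265.9
Secondary income: -349.1
Current account = 3919.9 + 1962.4 + 265.9 + (-349.1) = 5799.1
(Excluded from the current account — financial account: new loans extended by domestic banks to foreign borrowers 1293.1, domestic pension funds' purchases of foreign equities 1118.6; capital account: capital transfers received from emigrants 114.8, sale of embassy land to a foreign government 103.6.)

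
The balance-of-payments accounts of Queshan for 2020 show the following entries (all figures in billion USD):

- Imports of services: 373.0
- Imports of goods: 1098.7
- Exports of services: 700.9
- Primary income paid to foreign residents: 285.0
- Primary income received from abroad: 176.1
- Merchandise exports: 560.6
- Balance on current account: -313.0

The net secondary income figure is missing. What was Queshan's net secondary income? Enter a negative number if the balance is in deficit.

Current account = goods balance + services balance + net primary income + net secondary income
Sum of the known components = -319.1
Net secondary income = CA - (known components) = -313.0 - (-319.1) = 6.1

6.1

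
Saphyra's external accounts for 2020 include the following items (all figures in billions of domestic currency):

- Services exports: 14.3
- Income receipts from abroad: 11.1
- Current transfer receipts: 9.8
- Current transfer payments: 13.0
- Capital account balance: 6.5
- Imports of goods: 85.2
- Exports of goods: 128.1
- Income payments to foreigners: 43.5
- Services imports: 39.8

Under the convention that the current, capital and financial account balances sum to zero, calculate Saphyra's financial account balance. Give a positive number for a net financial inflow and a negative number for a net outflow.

11.7

Goods balance = 128.1 - 85.2 = 42.9
Services balance = 14.3 - 39.8 = -25.5
Trade balance (goods + services) = 42.9 + (-25.5) = 17.4
Net primary income = 11.1 - 43.5 = -32.4
Net secondary income = 9.8 - 13.0 = -3.2
Current account = 17.4 + (-32.4) + (-3.2) = -18.2
Financial account = -(-18.2 + 6.5) = 11.7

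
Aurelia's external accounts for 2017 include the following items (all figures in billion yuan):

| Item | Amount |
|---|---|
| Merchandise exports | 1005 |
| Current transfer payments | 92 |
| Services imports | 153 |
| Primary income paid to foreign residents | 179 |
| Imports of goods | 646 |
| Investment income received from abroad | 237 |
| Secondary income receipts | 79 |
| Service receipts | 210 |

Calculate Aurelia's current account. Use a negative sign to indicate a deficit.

Goods balance = 1005 - 646 = 359
Services balance = 210 - 153 = 57
Trade balance (goods + services) = 359 + 57 = 416
Net primary income = 237 - 179 = 58
Net secondary income = 79 - 92 = -13
Current account = 416 + 58 + (-13) = 461

461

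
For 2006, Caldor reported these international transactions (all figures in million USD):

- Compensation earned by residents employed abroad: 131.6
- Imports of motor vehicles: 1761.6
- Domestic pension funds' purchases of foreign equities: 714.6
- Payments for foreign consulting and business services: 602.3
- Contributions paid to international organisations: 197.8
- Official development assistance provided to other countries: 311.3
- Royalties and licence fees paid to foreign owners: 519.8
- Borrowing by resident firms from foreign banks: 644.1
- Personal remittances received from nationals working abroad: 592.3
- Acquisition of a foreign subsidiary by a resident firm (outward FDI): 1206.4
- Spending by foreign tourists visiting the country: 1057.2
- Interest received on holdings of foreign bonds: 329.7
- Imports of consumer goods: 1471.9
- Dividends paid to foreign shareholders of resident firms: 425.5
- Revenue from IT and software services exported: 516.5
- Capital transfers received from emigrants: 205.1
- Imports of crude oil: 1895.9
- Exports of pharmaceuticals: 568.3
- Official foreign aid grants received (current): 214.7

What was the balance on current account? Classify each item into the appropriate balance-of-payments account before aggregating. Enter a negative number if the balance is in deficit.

Goods: -1761.6 - 1471.9 - 1895.9 + 568.3 = -4561.1
Services: 516.5 - 602.3 - 519.8 + 1057.2 = 451.6
Primary income: 329.7 - 425.5 + 131.6 = 35.8
Secondary income: 214.7 - 197.8 + 592.3 - 311.3 = 297.9
Current account = (-4561.1) + 451.6 + 35.8 + 297.9 = -3775.8
(Excluded from the current account — financial account: domestic pension funds' purchases of foreign equities 714.6, borrowing by resident firms from foreign banks 644.1, acquisition of a foreign subsidiary by a resident firm (outward FDI) 1206.4; capital account: capital transfers received from emigrants 205.1.)

-3775.8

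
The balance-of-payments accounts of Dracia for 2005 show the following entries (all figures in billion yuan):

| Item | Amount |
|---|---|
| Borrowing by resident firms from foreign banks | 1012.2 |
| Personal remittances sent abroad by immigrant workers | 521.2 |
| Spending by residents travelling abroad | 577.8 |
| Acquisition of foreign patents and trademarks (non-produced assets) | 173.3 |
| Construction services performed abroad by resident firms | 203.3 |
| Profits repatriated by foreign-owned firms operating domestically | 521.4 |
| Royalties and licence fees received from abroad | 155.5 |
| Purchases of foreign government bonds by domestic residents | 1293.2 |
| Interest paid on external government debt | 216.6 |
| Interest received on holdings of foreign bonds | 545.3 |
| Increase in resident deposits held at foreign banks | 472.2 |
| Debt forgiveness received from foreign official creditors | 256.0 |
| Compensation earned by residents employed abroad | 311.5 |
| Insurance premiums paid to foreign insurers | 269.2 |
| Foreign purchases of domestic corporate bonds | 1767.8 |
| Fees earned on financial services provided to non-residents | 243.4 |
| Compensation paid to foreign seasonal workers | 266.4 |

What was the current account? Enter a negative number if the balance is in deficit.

-913.6

Services: 203.3 - 269.2 + 155.5 - 577.8 + 243.4 = -244.8
Primary income: -266.4 - 216.6 - 521.4 + 311.5 + 545.3 = -147.6
Secondary income: -521.2
Current account = (-244.8) + (-147.6) + (-521.2) = -913.6
(Excluded from the current account — financial account: borrowing by resident firms from foreign banks 1012.2, purchases of foreign government bonds by domestic residents 1293.2, increase in resident deposits held at foreign banks 472.2, foreign purchases of domestic corporate bonds 1767.8; capital account: acquisition of foreign patents and trademarks (non-produced assets) 173.3, debt forgiveness received from foreign official creditors 256.0.)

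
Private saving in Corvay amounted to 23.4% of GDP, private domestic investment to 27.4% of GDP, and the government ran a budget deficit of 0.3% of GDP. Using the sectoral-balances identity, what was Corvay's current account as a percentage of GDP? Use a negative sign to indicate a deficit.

By the sectoral-balances identity, CA = (S_private - I) + (T - G).
Private balance = 23.4 - 27.4 = -4.0
Government balance (T - G) = -0.3
CA = -4.0 + (-0.3) = -4.3

-4.3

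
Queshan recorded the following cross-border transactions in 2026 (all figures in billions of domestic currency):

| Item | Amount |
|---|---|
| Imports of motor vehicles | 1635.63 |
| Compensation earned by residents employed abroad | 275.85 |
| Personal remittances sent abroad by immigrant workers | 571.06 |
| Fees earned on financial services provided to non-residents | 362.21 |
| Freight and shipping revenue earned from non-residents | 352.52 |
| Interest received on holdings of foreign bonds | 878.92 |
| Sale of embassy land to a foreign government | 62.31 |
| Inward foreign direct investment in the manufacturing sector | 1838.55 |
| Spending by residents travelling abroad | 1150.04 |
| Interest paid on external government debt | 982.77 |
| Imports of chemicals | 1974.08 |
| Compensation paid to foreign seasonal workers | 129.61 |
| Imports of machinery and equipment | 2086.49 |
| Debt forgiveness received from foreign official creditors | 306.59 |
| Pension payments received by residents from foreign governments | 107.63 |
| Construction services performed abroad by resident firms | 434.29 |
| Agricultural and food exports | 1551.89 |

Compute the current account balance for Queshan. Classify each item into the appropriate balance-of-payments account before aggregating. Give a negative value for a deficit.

-4566.37

Goods: 1551.89 - 1635.63 - 2086.49 - 1974.08 = -4144.31
Services: -1150.04 + 352.52 + 362.21 + 434.29 = -1.02
Primary income: 275.85 - 982.77 - 129.61 + 878.92 = 42.39
Secondary income: -571.06 + 107.63 = -463.43
Current account = (-4144.31) + (-1.02) + 42.39 + (-463.43) = -4566.37
(Excluded from the current account — capital account: sale of embassy land to a foreign government 62.31, debt forgiveness received from foreign official creditors 306.59; financial account: inward foreign direct investment in the manufacturing sector 1838.55.)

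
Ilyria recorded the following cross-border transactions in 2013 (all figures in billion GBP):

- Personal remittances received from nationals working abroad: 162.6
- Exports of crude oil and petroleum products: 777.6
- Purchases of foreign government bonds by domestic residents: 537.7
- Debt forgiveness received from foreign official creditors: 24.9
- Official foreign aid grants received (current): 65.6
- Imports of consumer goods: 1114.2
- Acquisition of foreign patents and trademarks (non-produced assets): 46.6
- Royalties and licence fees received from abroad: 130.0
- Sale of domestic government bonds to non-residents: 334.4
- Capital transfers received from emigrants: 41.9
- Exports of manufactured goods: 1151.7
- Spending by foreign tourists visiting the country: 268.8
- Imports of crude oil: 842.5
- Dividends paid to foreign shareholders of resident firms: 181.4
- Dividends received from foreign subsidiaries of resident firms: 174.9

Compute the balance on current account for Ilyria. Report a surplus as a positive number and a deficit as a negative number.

593.1

Goods: 777.6 - 842.5 + 1151.7 - 1114.2 = -27.4
Services: 130.0 + 268.8 = 398.8
Primary income: -181.4 + 174.9 = -6.5
Secondary income: 162.6 + 65.6 = 228.2
Current account = (-27.4) + 398.8 + (-6.5) + 228.2 = 593.1
(Excluded from the current account — financial account: purchases of foreign government bonds by domestic residents 537.7, sale of domestic government bonds to non-residents 334.4; capital account: debt forgiveness received from foreign official creditors 24.9, acquisition of foreign patents and trademarks (non-produced assets) 46.6, capital transfers received from emigrants 41.9.)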